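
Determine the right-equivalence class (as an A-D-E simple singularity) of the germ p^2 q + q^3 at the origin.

The Hessian of f at 0 is [[0, 0], [0, 0]] with rank 0, so corank 2. A Groebner basis of the Jacobian ideal J(f) in C{p,q} is {q^3, p^2 + 3*q^2, p*q}; counting standard monomials gives mu = 4. Corank 2; j^3 = q*(p^2 + q^2) splits into three distinct lines over C (the quadratic factor has nonzero discriminant), so D_4.

D_{4}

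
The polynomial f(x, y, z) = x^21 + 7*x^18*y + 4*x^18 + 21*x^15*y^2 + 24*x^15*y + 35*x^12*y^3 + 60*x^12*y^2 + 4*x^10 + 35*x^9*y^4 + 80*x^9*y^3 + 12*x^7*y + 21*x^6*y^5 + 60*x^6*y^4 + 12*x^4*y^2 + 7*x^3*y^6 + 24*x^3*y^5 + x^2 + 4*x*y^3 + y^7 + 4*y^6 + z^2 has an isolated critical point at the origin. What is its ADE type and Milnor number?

Type A_6, Milnor number mu = 6.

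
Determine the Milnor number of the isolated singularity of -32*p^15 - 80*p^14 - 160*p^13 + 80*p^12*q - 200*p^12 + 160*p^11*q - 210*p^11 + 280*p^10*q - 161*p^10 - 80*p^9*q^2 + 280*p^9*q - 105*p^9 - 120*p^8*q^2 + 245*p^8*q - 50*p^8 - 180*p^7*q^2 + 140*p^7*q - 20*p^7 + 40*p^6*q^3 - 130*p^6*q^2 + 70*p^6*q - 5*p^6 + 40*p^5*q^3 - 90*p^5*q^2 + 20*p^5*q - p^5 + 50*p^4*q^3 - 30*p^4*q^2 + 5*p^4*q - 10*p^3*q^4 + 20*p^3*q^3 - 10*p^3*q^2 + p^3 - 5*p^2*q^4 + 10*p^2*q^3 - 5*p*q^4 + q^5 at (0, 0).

8

The Hessian of f at 0 is [[0, 0], [0, 0]] with rank 0, so corank 2. A Groebner basis of the Jacobian ideal J(f) in C{p,q} is {q^5, p*q^3 - q^4/4, p^2}; counting standard monomials gives mu = 8. Corank 2; j^3 = p^3 is a perfect cube, so E-series; the 5-jet and mu = 8 give E_8.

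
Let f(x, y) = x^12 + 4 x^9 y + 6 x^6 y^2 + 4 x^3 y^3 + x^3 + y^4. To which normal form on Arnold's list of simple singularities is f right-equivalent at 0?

E6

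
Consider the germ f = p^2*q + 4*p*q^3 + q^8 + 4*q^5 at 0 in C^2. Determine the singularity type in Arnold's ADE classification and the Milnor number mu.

The Hessian of f at 0 has rank 0. Corank 2; j^3 = p^2*q has shape L^2 M (L != M), so D-series; mu = 9 gives D_9.

Type D_{9}, Milnor number mu = 9.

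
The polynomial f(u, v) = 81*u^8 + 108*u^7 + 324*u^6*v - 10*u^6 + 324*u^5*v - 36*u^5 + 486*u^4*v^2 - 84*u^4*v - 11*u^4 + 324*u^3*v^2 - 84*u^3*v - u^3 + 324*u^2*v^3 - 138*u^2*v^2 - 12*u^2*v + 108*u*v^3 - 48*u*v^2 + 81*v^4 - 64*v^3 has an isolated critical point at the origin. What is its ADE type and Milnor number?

The Hessian of f at 0 is [[0, 0], [0, 0]] with rank 0, so corank 2. A Groebner basis of the Jacobian ideal J(f) in C{u,v} is {u^3 - 9*u^2/8 - 9*u*v - 18*v^2, u^2*v + 5*u^2/16 + 5*u*v/2 + 5*v^2, -11*u^2/128 + u*v^2 - 11*u*v/16 - 11*v^2/8, 3*u^2/128 + 3*u*v/16 + v^3 + 3*v^2/8}; counting standard monomials gives mu = 6. Corank 2; j^3 = -(u + 4*v)^3 is a perfect cube, so E-series; the 4-jet and mu = 6 give E_6.

Type E6, Milnor number mu = 6.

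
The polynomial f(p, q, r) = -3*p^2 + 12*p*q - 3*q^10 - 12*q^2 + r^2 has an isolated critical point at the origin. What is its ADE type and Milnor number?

Type A_9, Milnor number mu = 9.

The Hessian of f at 0 has rank 2. Corank 1: A-series; mu = 9 gives A_9.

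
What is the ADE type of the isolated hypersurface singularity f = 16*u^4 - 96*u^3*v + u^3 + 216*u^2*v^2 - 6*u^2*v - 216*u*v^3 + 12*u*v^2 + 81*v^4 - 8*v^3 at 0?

E6

The Hessian of f at 0 has rank 0. Corank 2; j^3 = (u - 2*v)^3 is a perfect cube, so E-series; the 4-jet and mu = 6 give E_6.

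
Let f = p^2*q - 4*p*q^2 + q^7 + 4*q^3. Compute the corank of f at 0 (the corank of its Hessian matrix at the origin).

2

Hessian at 0 has rank 0.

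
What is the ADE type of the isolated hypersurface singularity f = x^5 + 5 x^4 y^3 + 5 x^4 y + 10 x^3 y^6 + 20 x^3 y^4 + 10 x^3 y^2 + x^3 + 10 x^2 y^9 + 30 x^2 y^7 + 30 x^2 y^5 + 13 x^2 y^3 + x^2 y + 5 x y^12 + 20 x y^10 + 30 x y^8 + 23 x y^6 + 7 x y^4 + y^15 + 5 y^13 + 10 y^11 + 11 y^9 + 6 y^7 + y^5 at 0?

D6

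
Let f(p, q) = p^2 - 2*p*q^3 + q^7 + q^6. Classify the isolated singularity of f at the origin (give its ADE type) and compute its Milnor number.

Type A_6, Milnor number mu = 6.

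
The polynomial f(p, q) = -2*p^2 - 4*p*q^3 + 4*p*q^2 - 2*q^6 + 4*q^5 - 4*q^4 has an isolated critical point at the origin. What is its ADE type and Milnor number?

Type A_3, Milnor number mu = 3.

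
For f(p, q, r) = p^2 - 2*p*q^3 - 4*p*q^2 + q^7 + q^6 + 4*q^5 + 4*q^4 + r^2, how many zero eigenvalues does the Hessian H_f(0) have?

1

Hessian at 0 has rank 2.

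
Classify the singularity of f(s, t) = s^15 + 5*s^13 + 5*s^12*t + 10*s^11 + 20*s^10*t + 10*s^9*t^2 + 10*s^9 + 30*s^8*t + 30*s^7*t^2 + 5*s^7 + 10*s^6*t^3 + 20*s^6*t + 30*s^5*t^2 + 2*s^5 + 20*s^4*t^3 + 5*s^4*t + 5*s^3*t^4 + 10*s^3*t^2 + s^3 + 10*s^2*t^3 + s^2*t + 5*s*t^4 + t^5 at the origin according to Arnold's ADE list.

D_6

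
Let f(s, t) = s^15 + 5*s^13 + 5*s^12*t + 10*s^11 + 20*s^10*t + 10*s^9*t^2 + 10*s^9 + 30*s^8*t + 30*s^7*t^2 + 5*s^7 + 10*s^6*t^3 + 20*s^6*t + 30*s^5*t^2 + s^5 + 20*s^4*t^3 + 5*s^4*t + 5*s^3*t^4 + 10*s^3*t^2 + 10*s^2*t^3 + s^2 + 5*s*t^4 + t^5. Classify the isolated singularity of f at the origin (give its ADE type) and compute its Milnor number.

Type A_4, Milnor number mu = 4.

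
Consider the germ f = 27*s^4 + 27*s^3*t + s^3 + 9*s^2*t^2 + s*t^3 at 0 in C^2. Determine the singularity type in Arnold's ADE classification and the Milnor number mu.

The Hessian of f at 0 is [[0, 0], [0, 0]] with rank 0, so corank 2. A Groebner basis of the Jacobian ideal J(f) in C{s,t} is {s^2/3 + t^4 + t^3/9, s^3, s^2*t - s^2/9 - t^3/27, 2*s^2/3 + s*t^2 + 2*t^3/9}; counting standard monomials gives mu = 7. Corank 2; j^3 = s^3 is a perfect cube, so E-series; the 4-jet and mu = 7 give E_7.

Type E_{7}, Milnor number mu = 7.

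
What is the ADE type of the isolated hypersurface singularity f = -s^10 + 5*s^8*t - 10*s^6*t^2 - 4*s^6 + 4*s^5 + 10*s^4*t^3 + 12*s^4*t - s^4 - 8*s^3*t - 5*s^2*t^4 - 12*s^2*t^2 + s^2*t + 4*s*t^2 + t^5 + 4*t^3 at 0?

D_6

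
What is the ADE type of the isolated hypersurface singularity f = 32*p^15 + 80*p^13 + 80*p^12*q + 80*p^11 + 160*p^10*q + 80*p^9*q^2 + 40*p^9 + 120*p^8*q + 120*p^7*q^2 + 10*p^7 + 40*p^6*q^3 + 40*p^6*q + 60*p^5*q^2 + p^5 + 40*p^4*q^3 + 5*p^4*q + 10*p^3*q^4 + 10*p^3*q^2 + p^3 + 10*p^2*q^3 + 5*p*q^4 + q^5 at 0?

E_{8}

The Hessian of f at 0 is [[0, 0], [0, 0]] with rank 0, so corank 2. A Groebner basis of the Jacobian ideal J(f) in C{p,q} is {q^5, p*q^3 + q^4/4, p^2}; counting standard monomials gives mu = 8. Corank 2; j^3 = p^3 is a perfect cube, so E-series; the 5-jet and mu = 8 give E_8.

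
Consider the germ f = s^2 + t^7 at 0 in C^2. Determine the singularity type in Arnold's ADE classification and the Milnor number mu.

The Hessian of f at 0 has rank 1. Corank 1: A-series; mu = 6 gives A_6.

Type A_{6}, Milnor number mu = 6.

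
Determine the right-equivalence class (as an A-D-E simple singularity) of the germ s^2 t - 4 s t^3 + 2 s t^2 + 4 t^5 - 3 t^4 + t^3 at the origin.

D5

The Hessian of f at 0 has rank 0. Corank 2; j^3 = t*(s + t)^2 has shape L^2 M (L != M), so D-series; mu = 5 gives D_5.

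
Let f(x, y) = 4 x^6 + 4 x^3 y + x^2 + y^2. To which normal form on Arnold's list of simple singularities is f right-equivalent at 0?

A1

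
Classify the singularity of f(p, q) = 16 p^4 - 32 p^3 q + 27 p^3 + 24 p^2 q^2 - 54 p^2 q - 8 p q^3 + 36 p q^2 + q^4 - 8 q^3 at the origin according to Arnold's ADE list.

E6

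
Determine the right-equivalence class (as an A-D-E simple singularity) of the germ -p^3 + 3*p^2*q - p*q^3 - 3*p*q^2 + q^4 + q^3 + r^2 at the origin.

The Hessian of f at 0 has rank 1. Corank 2; j^3 = -(p - q)^3 is a perfect cube, so E-series; the 4-jet and mu = 7 give E_7.

E7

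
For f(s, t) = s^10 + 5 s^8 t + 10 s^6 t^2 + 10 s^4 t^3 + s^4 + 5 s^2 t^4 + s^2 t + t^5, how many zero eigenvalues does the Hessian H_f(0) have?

The Hessian at 0 is [[0, 0], [0, 0]] of rank 0; hence corank 2.

2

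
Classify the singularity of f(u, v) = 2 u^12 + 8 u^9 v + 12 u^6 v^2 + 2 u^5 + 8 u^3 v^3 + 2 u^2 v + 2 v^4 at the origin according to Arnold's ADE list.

D5

The Hessian of f at 0 has rank 0. Corank 2; j^3 = 2*u^2*v has shape L^2 M (L != M), so D-series; mu = 5 gives D_5.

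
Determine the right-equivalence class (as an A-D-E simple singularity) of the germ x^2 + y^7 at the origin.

A6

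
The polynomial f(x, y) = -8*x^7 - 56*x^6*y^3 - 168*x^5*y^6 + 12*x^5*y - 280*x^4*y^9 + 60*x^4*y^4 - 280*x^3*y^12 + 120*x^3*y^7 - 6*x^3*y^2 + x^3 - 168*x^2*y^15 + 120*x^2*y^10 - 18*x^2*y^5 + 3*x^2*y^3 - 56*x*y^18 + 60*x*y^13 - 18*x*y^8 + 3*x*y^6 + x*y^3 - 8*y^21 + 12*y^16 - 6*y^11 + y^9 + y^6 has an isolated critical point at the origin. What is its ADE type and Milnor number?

Type E_{7}, Milnor number mu = 7.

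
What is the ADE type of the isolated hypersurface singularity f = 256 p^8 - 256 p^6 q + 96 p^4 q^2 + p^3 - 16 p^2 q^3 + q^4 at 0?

E_{6}

The Hessian of f at 0 is [[0, 0], [0, 0]] with rank 0, so corank 2. A Groebner basis of the Jacobian ideal J(f) in C{p,q} is {q^3, p^2}; counting standard monomials gives mu = 6. Corank 2; j^3 = p^3 is a perfect cube, so E-series; the 4-jet and mu = 6 give E_6.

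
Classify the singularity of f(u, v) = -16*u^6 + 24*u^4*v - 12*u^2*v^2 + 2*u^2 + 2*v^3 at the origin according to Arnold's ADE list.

A2

The Hessian of f at 0 has rank 1. Corank 1: A-series; mu = 2 gives A_2.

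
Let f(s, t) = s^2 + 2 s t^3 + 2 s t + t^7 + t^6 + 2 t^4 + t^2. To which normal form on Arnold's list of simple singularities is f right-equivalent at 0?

The Hessian of f at 0 has rank 1. Corank 1: A-series; mu = 6 gives A_6.

A6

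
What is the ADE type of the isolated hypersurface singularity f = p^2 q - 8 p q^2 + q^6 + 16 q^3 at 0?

D7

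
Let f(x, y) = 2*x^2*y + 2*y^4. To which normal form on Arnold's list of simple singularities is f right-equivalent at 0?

The Hessian of f at 0 has rank 0. Corank 2; j^3 = 2*x^2*y has shape L^2 M (L != M), so D-series; mu = 5 gives D_5.

D5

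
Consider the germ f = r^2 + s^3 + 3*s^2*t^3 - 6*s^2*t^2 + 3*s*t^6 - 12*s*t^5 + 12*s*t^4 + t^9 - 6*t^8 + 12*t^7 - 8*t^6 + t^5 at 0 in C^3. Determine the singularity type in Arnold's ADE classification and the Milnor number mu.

Type E_{8}, Milnor number mu = 8.

The Hessian of f at 0 has rank 1. Corank 2; j^3 = s^3 is a perfect cube, so E-series; the 5-jet and mu = 8 give E_8.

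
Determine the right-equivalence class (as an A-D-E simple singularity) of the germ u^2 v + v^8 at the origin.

D_{9}

The Hessian of f at 0 has rank 0. Corank 2; j^3 = u^2*v has shape L^2 M (L != M), so D-series; mu = 9 gives D_9.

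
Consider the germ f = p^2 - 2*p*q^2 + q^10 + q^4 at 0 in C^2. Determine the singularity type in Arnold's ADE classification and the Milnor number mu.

The Hessian of f at 0 has rank 1. Corank 1: A-series; mu = 9 gives A_9.

Type A_9, Milnor number mu = 9.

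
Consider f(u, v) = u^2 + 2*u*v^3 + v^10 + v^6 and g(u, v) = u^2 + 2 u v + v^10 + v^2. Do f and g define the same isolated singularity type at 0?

Yes.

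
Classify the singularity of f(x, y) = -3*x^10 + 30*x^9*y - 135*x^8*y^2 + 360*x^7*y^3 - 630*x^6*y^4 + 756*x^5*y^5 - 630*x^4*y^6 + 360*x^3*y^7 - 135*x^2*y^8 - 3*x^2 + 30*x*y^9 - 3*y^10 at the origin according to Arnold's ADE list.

The Hessian of f at 0 has rank 1. Corank 1: A-series; mu = 9 gives A_9.

A_{9}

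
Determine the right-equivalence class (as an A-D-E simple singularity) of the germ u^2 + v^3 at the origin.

The Hessian of f at 0 has rank 1. Corank 1: A-series; mu = 2 gives A_2.

A_{2}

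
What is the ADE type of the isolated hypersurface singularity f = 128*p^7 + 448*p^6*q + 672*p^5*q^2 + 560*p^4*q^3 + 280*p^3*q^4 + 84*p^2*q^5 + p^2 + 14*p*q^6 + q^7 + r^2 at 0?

A6

The Hessian of f at 0 is [[2, 0, 0], [0, 0, 0], [0, 0, 2]] with rank 2, so corank 1. A Groebner basis of the Jacobian ideal J(f) in C{p,q,r} is {q^6, p, r}; counting standard monomials gives mu = 6. Corank 1: A-series; mu = 6 gives A_6.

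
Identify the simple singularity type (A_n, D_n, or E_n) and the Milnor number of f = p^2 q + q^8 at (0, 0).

Type D9, Milnor number mu = 9.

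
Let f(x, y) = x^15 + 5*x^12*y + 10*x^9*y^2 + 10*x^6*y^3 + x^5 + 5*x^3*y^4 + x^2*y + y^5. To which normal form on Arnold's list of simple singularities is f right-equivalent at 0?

D6

The Hessian of f at 0 has rank 0. Corank 2; j^3 = x^2*y has shape L^2 M (L != M), so D-series; mu = 6 gives D_6.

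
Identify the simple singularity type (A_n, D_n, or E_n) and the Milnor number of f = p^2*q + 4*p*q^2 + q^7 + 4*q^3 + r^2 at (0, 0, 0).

Type D_8, Milnor number mu = 8.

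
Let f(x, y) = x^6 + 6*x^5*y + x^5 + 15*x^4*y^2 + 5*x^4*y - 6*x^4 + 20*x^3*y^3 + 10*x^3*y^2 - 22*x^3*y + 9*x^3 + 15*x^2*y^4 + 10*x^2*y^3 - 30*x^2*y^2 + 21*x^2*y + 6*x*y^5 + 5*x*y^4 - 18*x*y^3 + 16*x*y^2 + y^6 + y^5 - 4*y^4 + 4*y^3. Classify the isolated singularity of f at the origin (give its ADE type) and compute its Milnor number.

Type D_7, Milnor number mu = 7.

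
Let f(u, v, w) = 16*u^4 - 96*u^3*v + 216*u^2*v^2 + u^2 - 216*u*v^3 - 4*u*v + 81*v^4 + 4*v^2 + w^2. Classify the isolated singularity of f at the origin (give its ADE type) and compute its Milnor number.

Type A3, Milnor number mu = 3.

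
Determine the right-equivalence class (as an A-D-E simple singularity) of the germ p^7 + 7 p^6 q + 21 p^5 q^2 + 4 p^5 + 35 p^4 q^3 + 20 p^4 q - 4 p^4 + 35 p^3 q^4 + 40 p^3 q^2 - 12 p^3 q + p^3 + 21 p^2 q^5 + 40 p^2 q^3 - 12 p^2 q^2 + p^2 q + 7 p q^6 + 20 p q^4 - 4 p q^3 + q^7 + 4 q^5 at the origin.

D_8

The Hessian of f at 0 is [[0, 0], [0, 0]] with rank 0, so corank 2. A Groebner basis of the Jacobian ideal J(f) in C{p,q} is {-39*p^2/20 + p*q^3 - 107*p*q^2/10 + 73*p*q/20 - 73*q^3/10, 31*p^2/10 + 161*p*q^2/10 - 57*p*q/10 + q^4 + 57*q^3/5, p^3 + 8*p^2/5 + 48*p*q^2/5 - 16*p*q/5 + 32*q^3/5, p^2*q - 7*p^2/10 - 11*p*q^2/5 + 9*p*q/10 - 9*q^3/5}; counting standard monomials gives mu = 8. Corank 2; j^3 = p^2*(p + q) has shape L^2 M (L != M), so D-series; mu = 8 gives D_8.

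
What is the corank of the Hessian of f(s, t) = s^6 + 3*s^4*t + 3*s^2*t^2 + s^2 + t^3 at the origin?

1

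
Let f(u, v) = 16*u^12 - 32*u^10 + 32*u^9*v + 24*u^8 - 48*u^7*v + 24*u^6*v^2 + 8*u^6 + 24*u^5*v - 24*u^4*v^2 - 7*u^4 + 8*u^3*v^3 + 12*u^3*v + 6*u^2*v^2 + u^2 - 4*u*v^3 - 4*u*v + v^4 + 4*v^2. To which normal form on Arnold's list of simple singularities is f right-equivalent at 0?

A_{3}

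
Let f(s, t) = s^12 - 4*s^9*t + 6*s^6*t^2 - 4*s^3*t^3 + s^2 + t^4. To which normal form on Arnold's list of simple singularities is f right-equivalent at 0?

A3

The Hessian of f at 0 has rank 1. Corank 1: A-series; mu = 3 gives A_3.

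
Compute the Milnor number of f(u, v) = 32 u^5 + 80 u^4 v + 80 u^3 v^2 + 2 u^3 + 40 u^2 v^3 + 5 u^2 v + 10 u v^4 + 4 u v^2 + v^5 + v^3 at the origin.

The Hessian of f at 0 is [[0, 0], [0, 0]] with rank 0, so corank 2. A Groebner basis of the Jacobian ideal J(f) in C{u,v} is {u*v/10 + v^4 + v^2/10, u*v^2 + v^3, u^2 + 3*u*v/2 + v^2/2}; counting standard monomials gives mu = 6. Corank 2; j^3 = (u + v)^2*(2*u + v) has shape L^2 M (L != M), so D-series; mu = 6 gives D_6.

6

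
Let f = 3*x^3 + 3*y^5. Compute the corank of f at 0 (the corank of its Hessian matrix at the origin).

The Hessian at 0 is [[0, 0], [0, 0]] of rank 0; hence corank 2.

2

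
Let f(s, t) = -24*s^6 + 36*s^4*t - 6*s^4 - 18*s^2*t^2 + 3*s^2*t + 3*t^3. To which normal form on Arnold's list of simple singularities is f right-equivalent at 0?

The Hessian of f at 0 is [[0, 0], [0, 0]] with rank 0, so corank 2. A Groebner basis of the Jacobian ideal J(f) in C{s,t} is {t^3, s^2 + 3*t^2, s*t}; counting standard monomials gives mu = 4. Corank 2; j^3 = 3*t*(s^2 + t^2) splits into three distinct lines over C (the quadratic factor has nonzero discriminant), so D_4.

D4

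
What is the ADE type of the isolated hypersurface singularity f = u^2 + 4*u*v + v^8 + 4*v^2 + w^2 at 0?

A_7

The Hessian of f at 0 is [[2, 4, 0], [4, 8, 0], [0, 0, 2]] with rank 2, so corank 1. A Groebner basis of the Jacobian ideal J(f) in C{u,v,w} is {v^7, u + 2*v, w}; counting standard monomials gives mu = 7. Corank 1: A-series; mu = 7 gives A_7.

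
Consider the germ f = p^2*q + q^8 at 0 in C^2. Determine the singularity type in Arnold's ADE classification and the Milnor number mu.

Type D9, Milnor number mu = 9.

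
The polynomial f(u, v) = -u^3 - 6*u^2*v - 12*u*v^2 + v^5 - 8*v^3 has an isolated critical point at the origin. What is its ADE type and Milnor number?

The Hessian of f at 0 has rank 0. Corank 2; j^3 = -(u + 2*v)^3 is a perfect cube, so E-series; the 5-jet and mu = 8 give E_8.

Type E8, Milnor number mu = 8.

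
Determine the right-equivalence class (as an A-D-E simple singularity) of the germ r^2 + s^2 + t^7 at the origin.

A6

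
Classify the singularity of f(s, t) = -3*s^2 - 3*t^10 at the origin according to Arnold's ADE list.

A9

The Hessian of f at 0 is [[-6, 0], [0, 0]] with rank 1, so corank 1. A Groebner basis of the Jacobian ideal J(f) in C{s,t} is {t^9, s}; counting standard monomials gives mu = 9. Corank 1: A-series; mu = 9 gives A_9.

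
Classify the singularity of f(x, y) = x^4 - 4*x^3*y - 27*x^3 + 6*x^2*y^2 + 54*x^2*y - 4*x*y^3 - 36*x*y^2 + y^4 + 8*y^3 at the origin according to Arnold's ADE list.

The Hessian of f at 0 has rank 0. Corank 2; j^3 = -(3*x - 2*y)^3 is a perfect cube, so E-series; the 4-jet and mu = 6 give E_6.

E_6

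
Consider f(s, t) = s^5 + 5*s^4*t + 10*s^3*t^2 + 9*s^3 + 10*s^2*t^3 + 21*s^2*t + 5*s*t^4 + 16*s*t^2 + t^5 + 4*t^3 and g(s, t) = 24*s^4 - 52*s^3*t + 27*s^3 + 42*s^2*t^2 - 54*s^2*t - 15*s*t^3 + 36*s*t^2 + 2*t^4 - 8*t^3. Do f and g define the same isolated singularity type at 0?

The Hessian of f at 0 is [[0, 0], [0, 0]] with rank 0, so corank 2. A Groebner basis of the Jacobian ideal J(f) in C{s,t} is {-243*s*t/5 + t^4 - 162*t^2/5, s*t^2 + 2*t^3/3, s^2 + 5*s*t/3 + 2*t^2/3}; counting standard monomials gives mu = 6. Corank 2; j^3 = (s + t)*(3*s + 2*t)^2 has shape L^2 M (L != M), so D-series; mu = 6 gives D_6. The Hessian of g at 0 is [[0, 0], [0, 0]] with rank 0, so corank 2. A Groebner basis of the Jacobian ideal J(g) in C{s,t} is {19683*s^2/4 - 6561*s*t + t^4 + 27*t^3/4 + 2187*t^2, s^3 + 189*s^2/2 - 126*s*t - t^3/6 + 42*t^2, s^2*t + 405*s^2/4 - 135*s*t - 11*t^3/36 + 45*t^2, 81*s^2 + s*t^2 - 108*s*t - 5*t^3/9 + 36*t^2}; counting standard monomials gives mu = 7. Corank 2; j^3 = (3*s - 2*t)^3 is a perfect cube, so E-series; the 4-jet and mu = 7 give E_7. f is D_6 but g is E_7, hence not right-equivalent.

No.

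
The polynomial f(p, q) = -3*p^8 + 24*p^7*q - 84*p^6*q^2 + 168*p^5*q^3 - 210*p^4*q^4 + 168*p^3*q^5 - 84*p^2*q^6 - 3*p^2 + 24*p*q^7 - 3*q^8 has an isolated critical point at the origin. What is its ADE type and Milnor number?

The Hessian of f at 0 has rank 1. Corank 1: A-series; mu = 7 gives A_7.

Type A7, Milnor number mu = 7.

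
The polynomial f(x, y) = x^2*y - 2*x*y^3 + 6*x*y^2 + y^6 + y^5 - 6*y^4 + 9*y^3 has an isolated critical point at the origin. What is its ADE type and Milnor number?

The Hessian of f at 0 is [[0, 0], [0, 0]] with rank 0, so corank 2. A Groebner basis of the Jacobian ideal J(f) in C{x,y} is {x^3 - 3*x^2/2 - 51*x*y^2/2 - 117*x*y/2 - 162*y^2, x^2*y + x^2/6 + 35*x*y^2/6 + 19*x*y/2 + 27*y^2, -x*y + y^3 - 3*y^2}; counting standard monomials gives mu = 7. Corank 2; j^3 = y*(x + 3*y)^2 has shape L^2 M (L != M), so D-series; mu = 7 gives D_7.

Type D7, Milnor number mu = 7.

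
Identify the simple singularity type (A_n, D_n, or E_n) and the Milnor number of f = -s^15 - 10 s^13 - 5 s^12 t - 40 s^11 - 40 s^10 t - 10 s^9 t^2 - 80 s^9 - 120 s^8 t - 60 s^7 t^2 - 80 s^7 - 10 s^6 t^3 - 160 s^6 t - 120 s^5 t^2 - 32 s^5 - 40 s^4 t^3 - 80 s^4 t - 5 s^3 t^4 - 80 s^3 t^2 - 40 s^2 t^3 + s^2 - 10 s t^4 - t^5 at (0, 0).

Type A_{4}, Milnor number mu = 4.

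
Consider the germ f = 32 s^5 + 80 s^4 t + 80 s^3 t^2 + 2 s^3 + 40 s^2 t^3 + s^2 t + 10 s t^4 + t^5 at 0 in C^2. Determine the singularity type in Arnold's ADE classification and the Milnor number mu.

Type D6, Milnor number mu = 6.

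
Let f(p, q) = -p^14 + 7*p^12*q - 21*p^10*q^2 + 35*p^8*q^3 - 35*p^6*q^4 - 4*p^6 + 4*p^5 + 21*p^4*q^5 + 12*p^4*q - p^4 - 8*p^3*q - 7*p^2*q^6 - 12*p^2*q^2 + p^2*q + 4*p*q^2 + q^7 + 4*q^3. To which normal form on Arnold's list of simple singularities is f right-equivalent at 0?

The Hessian of f at 0 is [[0, 0], [0, 0]] with rank 0, so corank 2. A Groebner basis of the Jacobian ideal J(f) in C{p,q} is {32*p^2/1017 + p*q^3 + 2041*p*q^2/1356 + 5113*p*q/16272 + 1529*q^3/1017 + 1363*q^2/2712, -16*p^2/339 - 1589*p*q^2/904 - 2387*p*q/5424 + q^4 - 2041*q^3/1356 - 625*q^2/904, p^3 - 512*p^2/1017 - 28*p*q^2/339 - 1045*p*q/1017 - 56*q^3/1017 - 14*q^2/339, p^2*q - p*q/2 - q^2}; counting standard monomials gives mu = 8. Corank 2; j^3 = q*(p + 2*q)^2 has shape L^2 M (L != M), so D-series; mu = 8 gives D_8.

D8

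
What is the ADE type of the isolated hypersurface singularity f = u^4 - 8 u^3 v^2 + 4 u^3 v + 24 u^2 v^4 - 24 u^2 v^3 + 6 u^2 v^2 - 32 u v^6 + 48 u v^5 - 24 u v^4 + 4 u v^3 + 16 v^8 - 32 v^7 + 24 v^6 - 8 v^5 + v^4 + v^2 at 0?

A_{3}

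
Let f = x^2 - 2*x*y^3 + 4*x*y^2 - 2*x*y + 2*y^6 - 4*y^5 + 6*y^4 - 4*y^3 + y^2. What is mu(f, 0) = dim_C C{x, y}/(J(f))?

The Hessian of f at 0 has rank 1. Corank 1: A-series; mu = 5 gives A_5.

5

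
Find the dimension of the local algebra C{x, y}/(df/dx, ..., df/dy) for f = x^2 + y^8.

7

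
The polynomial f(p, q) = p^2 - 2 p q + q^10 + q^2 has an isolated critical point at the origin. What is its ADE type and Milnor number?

The Hessian of f at 0 is [[2, -2], [-2, 2]] with rank 1, so corank 1. A Groebner basis of the Jacobian ideal J(f) in C{p,q} is {q^9, p - q}; counting standard monomials gives mu = 9. Corank 1: A-series; mu = 9 gives A_9.

Type A9, Milnor number mu = 9.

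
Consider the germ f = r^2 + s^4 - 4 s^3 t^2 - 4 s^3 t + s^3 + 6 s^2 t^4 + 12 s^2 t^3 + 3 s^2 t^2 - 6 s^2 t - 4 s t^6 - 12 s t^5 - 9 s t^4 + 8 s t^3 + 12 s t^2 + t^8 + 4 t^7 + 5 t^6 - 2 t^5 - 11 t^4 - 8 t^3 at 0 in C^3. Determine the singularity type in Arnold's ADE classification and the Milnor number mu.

The Hessian of f at 0 has rank 1. Corank 2; j^3 = (s - 2*t)^3 is a perfect cube, so E-series; the 4-jet and mu = 6 give E_6.

Type E_{6}, Milnor number mu = 6.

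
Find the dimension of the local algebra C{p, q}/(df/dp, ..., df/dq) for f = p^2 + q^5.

4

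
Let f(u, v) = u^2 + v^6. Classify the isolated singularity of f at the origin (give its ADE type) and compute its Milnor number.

The Hessian of f at 0 has rank 1. Corank 1: A-series; mu = 5 gives A_5.

Type A_5, Milnor number mu = 5.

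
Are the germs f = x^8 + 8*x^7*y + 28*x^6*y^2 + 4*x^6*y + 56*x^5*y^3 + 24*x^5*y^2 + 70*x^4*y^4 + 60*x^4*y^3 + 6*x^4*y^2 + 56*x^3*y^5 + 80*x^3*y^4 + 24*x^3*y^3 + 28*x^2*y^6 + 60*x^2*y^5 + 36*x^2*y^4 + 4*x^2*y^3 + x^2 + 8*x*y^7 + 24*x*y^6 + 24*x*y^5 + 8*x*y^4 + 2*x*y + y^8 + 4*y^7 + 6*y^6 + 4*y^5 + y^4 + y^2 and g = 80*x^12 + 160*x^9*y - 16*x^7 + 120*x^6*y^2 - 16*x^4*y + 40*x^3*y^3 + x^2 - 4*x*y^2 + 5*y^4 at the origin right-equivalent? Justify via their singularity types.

Yes.

The Hessian of f at 0 has rank 1. Corank 1: A-series; mu = 3 gives A_3. The Hessian of g at 0 has rank 1. Corank 1: A-series; mu = 3 gives A_3. Both have type A_3, hence right-equivalent.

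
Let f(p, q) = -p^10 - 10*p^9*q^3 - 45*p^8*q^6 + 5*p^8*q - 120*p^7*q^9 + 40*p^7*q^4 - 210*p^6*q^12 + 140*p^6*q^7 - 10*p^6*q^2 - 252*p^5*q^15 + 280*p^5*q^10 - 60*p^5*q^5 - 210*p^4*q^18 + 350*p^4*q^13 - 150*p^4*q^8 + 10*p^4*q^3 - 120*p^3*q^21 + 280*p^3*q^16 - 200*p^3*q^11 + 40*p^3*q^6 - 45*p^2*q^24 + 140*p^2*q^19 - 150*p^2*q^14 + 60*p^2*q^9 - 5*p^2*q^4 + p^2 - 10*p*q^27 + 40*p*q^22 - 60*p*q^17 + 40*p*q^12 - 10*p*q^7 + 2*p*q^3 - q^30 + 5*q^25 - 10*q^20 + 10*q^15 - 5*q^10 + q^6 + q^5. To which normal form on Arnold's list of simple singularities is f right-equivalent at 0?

A_{4}

The Hessian of f at 0 has rank 1. Corank 1: A-series; mu = 4 gives A_4.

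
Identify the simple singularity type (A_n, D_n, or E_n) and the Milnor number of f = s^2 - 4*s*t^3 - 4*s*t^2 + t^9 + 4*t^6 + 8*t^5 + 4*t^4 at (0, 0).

Type A8, Milnor number mu = 8.

The Hessian of f at 0 has rank 1. Corank 1: A-series; mu = 8 gives A_8.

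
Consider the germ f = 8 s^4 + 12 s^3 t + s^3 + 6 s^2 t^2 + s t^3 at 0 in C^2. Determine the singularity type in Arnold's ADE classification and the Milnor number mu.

Type E_7, Milnor number mu = 7.

The Hessian of f at 0 has rank 0. Corank 2; j^3 = s^3 is a perfect cube, so E-series; the 4-jet and mu = 7 give E_7.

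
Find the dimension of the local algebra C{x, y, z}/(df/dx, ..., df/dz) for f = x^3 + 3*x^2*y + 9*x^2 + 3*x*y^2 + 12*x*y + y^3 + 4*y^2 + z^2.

2

The Hessian of f at 0 is [[18, 12, 0], [12, 8, 0], [0, 0, 2]] with rank 2, so corank 1. A Groebner basis of the Jacobian ideal J(f) in C{x,y,z} is {y^2, x + 2*y/3, z}; counting standard monomials gives mu = 2. Corank 1: A-series; mu = 2 gives A_2.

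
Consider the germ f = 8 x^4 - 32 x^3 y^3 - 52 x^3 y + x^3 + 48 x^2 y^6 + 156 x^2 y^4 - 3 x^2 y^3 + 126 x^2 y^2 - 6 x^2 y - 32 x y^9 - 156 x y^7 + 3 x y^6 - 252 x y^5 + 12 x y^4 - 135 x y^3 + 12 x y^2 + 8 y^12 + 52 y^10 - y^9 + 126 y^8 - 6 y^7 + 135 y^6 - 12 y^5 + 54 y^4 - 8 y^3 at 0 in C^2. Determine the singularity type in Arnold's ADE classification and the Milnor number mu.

Type E7, Milnor number mu = 7.

The Hessian of f at 0 has rank 0. Corank 2; j^3 = (x - 2*y)^3 is a perfect cube, so E-series; the 4-jet and mu = 7 give E_7.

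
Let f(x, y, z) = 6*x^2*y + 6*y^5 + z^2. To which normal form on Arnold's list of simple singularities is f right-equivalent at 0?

D_{6}

The Hessian of f at 0 is [[0, 0, 0], [0, 0, 0], [0, 0, 2]] with rank 1, so corank 2. A Groebner basis of the Jacobian ideal J(f) in C{x,y,z} is {x^2/5 + y^4, x^3, x*y, z}; counting standard monomials gives mu = 6. Corank 2; j^3 = 6*x^2*y has shape L^2 M (L != M), so D-series; mu = 6 gives D_6.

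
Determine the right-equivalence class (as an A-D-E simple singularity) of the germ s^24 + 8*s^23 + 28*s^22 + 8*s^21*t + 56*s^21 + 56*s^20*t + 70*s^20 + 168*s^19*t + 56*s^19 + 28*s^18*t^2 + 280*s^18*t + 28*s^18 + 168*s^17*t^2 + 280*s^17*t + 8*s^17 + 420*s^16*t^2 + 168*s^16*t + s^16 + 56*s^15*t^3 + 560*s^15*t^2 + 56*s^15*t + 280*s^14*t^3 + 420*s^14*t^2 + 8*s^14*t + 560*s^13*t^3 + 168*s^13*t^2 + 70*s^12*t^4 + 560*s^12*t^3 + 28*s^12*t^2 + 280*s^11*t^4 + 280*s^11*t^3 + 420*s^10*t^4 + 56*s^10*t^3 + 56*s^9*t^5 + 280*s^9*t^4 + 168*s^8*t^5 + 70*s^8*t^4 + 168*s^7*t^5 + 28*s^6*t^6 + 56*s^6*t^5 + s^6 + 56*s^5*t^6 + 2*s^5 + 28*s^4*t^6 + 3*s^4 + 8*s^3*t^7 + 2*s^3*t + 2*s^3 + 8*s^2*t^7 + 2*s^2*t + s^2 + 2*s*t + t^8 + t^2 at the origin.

A_{7}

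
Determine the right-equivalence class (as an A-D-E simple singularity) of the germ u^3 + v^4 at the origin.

E_{6}

The Hessian of f at 0 is [[0, 0], [0, 0]] with rank 0, so corank 2. A Groebner basis of the Jacobian ideal J(f) in C{u,v} is {v^3, u^2}; counting standard monomials gives mu = 6. Corank 2; j^3 = u^3 is a perfect cube, so E-series; the 4-jet and mu = 6 give E_6.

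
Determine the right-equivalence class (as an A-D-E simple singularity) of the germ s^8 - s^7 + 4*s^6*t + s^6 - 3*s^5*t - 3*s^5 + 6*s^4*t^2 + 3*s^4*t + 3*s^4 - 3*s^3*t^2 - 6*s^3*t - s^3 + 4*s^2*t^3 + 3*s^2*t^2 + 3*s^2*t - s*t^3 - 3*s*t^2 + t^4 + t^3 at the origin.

The Hessian of f at 0 has rank 0. Corank 2; j^3 = -(s - t)^3 is a perfect cube, so E-series; the 4-jet and mu = 7 give E_7.

E_{7}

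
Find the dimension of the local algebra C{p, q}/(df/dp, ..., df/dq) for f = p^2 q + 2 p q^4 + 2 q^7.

The Hessian of f at 0 is [[0, 0], [0, 0]] with rank 0, so corank 2. A Groebner basis of the Jacobian ideal J(f) in C{p,q} is {-p^2/6 + p*q^3, p*q + q^4, p^3, p^2*q}; counting standard monomials gives mu = 8. Corank 2; j^3 = p^2*q has shape L^2 M (L != M), so D-series; mu = 8 gives D_8.

8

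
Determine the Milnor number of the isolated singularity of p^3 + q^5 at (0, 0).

The Hessian of f at 0 has rank 0. Corank 2; j^3 = p^3 is a perfect cube, so E-series; the 5-jet and mu = 8 give E_8.

8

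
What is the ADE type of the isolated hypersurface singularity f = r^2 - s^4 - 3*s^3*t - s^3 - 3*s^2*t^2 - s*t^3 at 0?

The Hessian of f at 0 has rank 1. Corank 2; j^3 = -s^3 is a perfect cube, so E-series; the 4-jet and mu = 7 give E_7.

E7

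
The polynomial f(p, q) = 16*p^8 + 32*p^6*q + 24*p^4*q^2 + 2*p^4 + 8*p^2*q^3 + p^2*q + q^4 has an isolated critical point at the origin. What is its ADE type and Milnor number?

Type D_{5}, Milnor number mu = 5.

The Hessian of f at 0 has rank 0. Corank 2; j^3 = p^2*q has shape L^2 M (L != M), so D-series; mu = 5 gives D_5.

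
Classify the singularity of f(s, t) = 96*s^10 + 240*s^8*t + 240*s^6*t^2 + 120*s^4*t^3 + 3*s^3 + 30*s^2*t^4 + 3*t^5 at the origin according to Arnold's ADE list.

The Hessian of f at 0 is [[0, 0], [0, 0]] with rank 0, so corank 2. A Groebner basis of the Jacobian ideal J(f) in C{s,t} is {t^4, s^2}; counting standard monomials gives mu = 8. Corank 2; j^3 = 3*s^3 is a perfect cube, so E-series; the 5-jet and mu = 8 give E_8.

E_{8}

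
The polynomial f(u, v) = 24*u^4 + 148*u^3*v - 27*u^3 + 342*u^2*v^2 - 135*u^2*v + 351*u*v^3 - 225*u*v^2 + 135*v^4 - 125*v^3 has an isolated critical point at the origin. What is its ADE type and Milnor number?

Type E_{7}, Milnor number mu = 7.

The Hessian of f at 0 has rank 0. Corank 2; j^3 = -(3*u + 5*v)^3 is a perfect cube, so E-series; the 4-jet and mu = 7 give E_7.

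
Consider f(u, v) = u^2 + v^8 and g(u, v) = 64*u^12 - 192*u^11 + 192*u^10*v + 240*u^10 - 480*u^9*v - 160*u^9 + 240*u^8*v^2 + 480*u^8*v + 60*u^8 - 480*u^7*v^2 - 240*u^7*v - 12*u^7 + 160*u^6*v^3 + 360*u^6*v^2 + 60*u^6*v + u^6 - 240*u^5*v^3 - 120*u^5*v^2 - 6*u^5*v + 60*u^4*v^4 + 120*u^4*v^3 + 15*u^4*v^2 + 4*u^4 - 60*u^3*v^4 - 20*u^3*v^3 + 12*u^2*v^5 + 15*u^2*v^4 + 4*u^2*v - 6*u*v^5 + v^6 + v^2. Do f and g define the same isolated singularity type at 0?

No.

The Hessian of f at 0 has rank 1. Corank 1: A-series; mu = 7 gives A_7. The Hessian of g at 0 has rank 1. Corank 1: A-series; mu = 5 gives A_5. f is A_7 but g is A_5, hence not right-equivalent.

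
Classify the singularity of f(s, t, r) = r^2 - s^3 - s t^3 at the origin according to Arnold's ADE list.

E_{7}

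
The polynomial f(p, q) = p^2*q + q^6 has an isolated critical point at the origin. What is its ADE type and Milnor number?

Type D_{7}, Milnor number mu = 7.

The Hessian of f at 0 has rank 0. Corank 2; j^3 = p^2*q has shape L^2 M (L != M), so D-series; mu = 7 gives D_7.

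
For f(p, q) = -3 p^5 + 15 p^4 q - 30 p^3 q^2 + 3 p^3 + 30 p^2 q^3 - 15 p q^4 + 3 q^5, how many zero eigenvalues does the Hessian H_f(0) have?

Hessian at 0 has rank 0.

2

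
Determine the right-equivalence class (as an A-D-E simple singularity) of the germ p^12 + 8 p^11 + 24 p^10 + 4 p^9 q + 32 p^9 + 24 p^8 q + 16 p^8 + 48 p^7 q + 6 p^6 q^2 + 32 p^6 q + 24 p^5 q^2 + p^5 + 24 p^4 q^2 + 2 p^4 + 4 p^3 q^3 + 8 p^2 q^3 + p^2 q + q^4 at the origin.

The Hessian of f at 0 has rank 0. Corank 2; j^3 = p^2*q has shape L^2 M (L != M), so D-series; mu = 5 gives D_5.

D_{5}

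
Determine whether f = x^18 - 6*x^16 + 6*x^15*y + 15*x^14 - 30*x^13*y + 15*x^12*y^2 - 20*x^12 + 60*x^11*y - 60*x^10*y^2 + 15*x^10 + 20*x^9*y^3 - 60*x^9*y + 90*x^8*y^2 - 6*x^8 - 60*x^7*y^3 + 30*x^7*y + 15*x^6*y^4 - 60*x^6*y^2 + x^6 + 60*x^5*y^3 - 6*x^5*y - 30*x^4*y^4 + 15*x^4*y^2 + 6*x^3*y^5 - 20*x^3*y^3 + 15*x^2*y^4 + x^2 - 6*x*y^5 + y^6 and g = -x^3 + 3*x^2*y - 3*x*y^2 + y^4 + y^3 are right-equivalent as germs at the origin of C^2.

No.

The Hessian of f at 0 is [[2, 0], [0, 0]] with rank 1, so corank 1. A Groebner basis of the Jacobian ideal J(f) in C{x,y} is {y^5, x}; counting standard monomials gives mu = 5. Corank 1: A-series; mu = 5 gives A_5. The Hessian of g at 0 is [[0, 0], [0, 0]] with rank 0, so corank 2. A Groebner basis of the Jacobian ideal J(g) in C{x,y} is {y^3, x^2 - 2*x*y + y^2}; counting standard monomials gives mu = 6. Corank 2; j^3 = -(x - y)^3 is a perfect cube, so E-series; the 4-jet and mu = 6 give E_6. f is A_5 but g is E_6, hence not right-equivalent.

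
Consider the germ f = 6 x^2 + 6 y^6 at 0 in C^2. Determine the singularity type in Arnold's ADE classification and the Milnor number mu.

Type A_{5}, Milnor number mu = 5.

The Hessian of f at 0 is [[12, 0], [0, 0]] with rank 1, so corank 1. A Groebner basis of the Jacobian ideal J(f) in C{x,y} is {y^5, x}; counting standard monomials gives mu = 5. Corank 1: A-series; mu = 5 gives A_5.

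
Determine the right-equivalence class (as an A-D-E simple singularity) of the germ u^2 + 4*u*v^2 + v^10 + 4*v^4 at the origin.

The Hessian of f at 0 has rank 1. Corank 1: A-series; mu = 9 gives A_9.

A9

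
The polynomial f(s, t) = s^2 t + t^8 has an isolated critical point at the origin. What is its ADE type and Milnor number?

Type D9, Milnor number mu = 9.

The Hessian of f at 0 has rank 0. Corank 2; j^3 = s^2*t has shape L^2 M (L != M), so D-series; mu = 9 gives D_9.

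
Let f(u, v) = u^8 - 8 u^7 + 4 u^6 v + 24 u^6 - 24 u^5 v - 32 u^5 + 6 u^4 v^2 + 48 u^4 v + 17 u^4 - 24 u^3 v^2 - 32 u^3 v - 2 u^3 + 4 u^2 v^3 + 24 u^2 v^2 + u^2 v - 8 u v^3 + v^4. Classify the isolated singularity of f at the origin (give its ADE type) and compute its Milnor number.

The Hessian of f at 0 is [[0, 0], [0, 0]] with rank 0, so corank 2. A Groebner basis of the Jacobian ideal J(f) in C{u,v} is {u*v^2, u*v/8 + v^3, u^2 - u*v/2}; counting standard monomials gives mu = 5. Corank 2; j^3 = -u^2*(2*u - v) has shape L^2 M (L != M), so D-series; mu = 5 gives D_5.

Type D_5, Milnor number mu = 5.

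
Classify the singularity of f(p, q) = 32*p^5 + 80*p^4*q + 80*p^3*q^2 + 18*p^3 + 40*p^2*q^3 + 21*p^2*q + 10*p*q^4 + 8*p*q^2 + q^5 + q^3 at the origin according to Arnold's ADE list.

The Hessian of f at 0 is [[0, 0], [0, 0]] with rank 0, so corank 2. A Groebner basis of the Jacobian ideal J(f) in C{p,q} is {-243*p*q/10 + q^4 - 81*q^2/10, p*q^2 + q^3/3, p^2 + 5*p*q/6 + q^2/6}; counting standard monomials gives mu = 6. Corank 2; j^3 = (2*p + q)*(3*p + q)^2 has shape L^2 M (L != M), so D-series; mu = 6 gives D_6.

D_6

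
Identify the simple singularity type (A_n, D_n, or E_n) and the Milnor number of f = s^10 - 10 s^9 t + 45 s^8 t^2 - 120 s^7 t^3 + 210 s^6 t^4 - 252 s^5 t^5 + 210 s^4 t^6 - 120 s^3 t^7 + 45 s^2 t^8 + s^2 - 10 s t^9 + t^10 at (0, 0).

Type A9, Milnor number mu = 9.

The Hessian of f at 0 has rank 1. Corank 1: A-series; mu = 9 gives A_9.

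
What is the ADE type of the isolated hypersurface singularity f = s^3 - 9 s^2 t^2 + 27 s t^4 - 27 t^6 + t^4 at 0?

The Hessian of f at 0 has rank 0. Corank 2; j^3 = s^3 is a perfect cube, so E-series; the 4-jet and mu = 6 give E_6.

E6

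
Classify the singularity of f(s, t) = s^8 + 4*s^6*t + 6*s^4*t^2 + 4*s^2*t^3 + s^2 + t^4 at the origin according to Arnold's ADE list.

The Hessian of f at 0 has rank 1. Corank 1: A-series; mu = 3 gives A_3.

A3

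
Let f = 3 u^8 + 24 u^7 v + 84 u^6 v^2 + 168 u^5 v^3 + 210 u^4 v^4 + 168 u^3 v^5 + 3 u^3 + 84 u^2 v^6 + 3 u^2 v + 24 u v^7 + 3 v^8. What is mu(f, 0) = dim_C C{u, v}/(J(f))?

The Hessian of f at 0 is [[0, 0], [0, 0]] with rank 0, so corank 2. A Groebner basis of the Jacobian ideal J(f) in C{u,v} is {-u*v/8 + v^7, u*v^2, u^2 + u*v}; counting standard monomials gives mu = 9. Corank 2; j^3 = 3*u^2*(u + v) has shape L^2 M (L != M), so D-series; mu = 9 gives D_9.

9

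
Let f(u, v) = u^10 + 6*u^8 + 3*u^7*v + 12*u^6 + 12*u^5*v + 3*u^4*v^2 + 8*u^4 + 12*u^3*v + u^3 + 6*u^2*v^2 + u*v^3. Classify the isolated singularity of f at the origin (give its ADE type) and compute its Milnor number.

The Hessian of f at 0 has rank 0. Corank 2; j^3 = u^3 is a perfect cube, so E-series; the 4-jet and mu = 7 give E_7.

Type E7, Milnor number mu = 7.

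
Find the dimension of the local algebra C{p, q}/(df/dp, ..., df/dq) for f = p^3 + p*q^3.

The Hessian of f at 0 is [[0, 0], [0, 0]] with rank 0, so corank 2. A Groebner basis of the Jacobian ideal J(f) in C{p,q} is {p^3, p*q^2, 3*p^2 + q^3}; counting standard monomials gives mu = 7. Corank 2; j^3 = p^3 is a perfect cube, so E-series; the 4-jet and mu = 7 give E_7.

7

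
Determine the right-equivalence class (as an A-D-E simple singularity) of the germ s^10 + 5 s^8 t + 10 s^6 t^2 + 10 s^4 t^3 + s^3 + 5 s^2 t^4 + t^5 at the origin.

E8

The Hessian of f at 0 is [[0, 0], [0, 0]] with rank 0, so corank 2. A Groebner basis of the Jacobian ideal J(f) in C{s,t} is {t^4, s^2}; counting standard monomials gives mu = 8. Corank 2; j^3 = s^3 is a perfect cube, so E-series; the 5-jet and mu = 8 give E_8.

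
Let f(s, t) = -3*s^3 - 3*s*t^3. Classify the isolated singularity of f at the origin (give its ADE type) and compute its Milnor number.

The Hessian of f at 0 has rank 0. Corank 2; j^3 = -3*s^3 is a perfect cube, so E-series; the 4-jet and mu = 7 give E_7.

Type E_{7}, Milnor number mu = 7.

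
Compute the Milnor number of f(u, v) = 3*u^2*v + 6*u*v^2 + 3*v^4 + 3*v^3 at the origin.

The Hessian of f at 0 has rank 0. Corank 2; j^3 = 3*v*(u + v)^2 has shape L^2 M (L != M), so D-series; mu = 5 gives D_5.

5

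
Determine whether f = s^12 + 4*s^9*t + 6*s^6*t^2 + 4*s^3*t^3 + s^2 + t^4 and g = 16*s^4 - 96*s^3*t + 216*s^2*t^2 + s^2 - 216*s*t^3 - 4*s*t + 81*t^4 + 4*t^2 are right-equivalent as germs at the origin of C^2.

Yes.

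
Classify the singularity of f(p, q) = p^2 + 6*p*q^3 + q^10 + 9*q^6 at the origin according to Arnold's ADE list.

The Hessian of f at 0 has rank 1. Corank 1: A-series; mu = 9 gives A_9.

A_{9}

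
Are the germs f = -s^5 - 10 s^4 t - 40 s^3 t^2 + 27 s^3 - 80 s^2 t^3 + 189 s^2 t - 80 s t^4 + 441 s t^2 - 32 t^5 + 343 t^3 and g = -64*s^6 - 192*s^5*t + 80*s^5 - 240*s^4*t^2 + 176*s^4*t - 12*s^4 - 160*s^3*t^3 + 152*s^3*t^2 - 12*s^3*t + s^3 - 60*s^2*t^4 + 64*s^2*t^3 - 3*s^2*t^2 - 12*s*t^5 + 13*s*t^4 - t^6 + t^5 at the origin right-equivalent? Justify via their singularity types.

The Hessian of f at 0 has rank 0. Corank 2; j^3 = (3*s + 7*t)^3 is a perfect cube, so E-series; the 5-jet and mu = 8 give E_8. The Hessian of g at 0 has rank 0. Corank 2; j^3 = s^3 is a perfect cube, so E-series; the 5-jet and mu = 8 give E_8. Both have type E_8, hence right-equivalent.

Yes.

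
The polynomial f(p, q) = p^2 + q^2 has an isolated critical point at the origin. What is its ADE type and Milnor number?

Type A_{1}, Milnor number mu = 1.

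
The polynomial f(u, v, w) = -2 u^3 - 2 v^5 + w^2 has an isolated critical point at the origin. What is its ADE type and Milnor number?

The Hessian of f at 0 is [[0, 0, 0], [0, 0, 0], [0, 0, 2]] with rank 1, so corank 2. A Groebner basis of the Jacobian ideal J(f) in C{u,v,w} is {v^4, u^2, w}; counting standard monomials gives mu = 8. Corank 2; j^3 = -2*u^3 is a perfect cube, so E-series; the 5-jet and mu = 8 give E_8.

Type E_8, Milnor number mu = 8.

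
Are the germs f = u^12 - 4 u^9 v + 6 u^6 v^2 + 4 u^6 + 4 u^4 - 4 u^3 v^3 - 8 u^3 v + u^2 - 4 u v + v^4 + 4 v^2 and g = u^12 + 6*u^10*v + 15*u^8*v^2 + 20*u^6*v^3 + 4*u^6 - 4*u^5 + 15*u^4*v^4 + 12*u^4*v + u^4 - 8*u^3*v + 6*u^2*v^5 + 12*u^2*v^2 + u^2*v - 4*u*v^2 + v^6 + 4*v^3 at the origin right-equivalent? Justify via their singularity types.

No.

The Hessian of f at 0 is [[2, -4], [-4, 8]] with rank 1, so corank 1. A Groebner basis of the Jacobian ideal J(f) in C{u,v} is {v^3, u - 2*v}; counting standard monomials gives mu = 3. Corank 1: A-series; mu = 3 gives A_3. The Hessian of g at 0 is [[0, 0], [0, 0]] with rank 0, so corank 2. A Groebner basis of the Jacobian ideal J(g) in C{u,v} is {5*u^2/189 - 1789*u*v/12096 + v^4 + 509*v^3/1512 + 383*v^2/2016, u^3 - 32*u^2/63 + 131*u*v/126 - 4*v^3/63 - v^2/21, u^2*v - u*v/2 + v^2, 8*u^2/189 + u*v^2 - 509*u*v/1512 - 125*v^3/189 + 127*v^2/252}; counting standard monomials gives mu = 7. Corank 2; j^3 = v*(u - 2*v)^2 has shape L^2 M (L != M), so D-series; mu = 7 gives D_7. f is A_3 but g is D_7, hence not right-equivalent.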